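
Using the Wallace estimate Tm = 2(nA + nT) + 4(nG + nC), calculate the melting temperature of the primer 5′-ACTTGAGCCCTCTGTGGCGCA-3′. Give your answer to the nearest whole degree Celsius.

Base counts: A=3, T=5, G=6, C=7 (length 21).
Tm = 2·(3+5) + 4·(6+7) = 2·8 + 4·13 = 16 + 52 = 68°C.

68°C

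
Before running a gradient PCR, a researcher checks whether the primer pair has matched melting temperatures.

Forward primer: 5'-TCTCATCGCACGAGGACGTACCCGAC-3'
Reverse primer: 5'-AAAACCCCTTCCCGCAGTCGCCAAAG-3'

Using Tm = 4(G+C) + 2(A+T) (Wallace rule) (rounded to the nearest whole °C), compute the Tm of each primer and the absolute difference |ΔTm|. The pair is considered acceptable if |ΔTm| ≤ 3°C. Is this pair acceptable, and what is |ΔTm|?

|ΔTm| = 2°C; the pair is acceptable.

Forward: A=6 T=4 G=6 C=10 → Tm = 2·10 + 4·16 = 84°C.
Reverse: A=8 T=3 G=4 C=11 → Tm = 2·11 + 4·15 = 82°C.
|ΔTm| = |84 − 82| = 2°C, ≤ 3°C.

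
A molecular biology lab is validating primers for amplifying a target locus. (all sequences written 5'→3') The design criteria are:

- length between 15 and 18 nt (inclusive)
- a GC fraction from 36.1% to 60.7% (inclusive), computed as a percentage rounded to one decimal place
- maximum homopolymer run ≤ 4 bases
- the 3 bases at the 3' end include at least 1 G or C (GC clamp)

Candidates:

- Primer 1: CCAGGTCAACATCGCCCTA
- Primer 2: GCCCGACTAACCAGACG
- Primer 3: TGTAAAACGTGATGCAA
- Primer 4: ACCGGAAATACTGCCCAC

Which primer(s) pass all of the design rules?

Primer 1 (19 nt, A=5 T=3 G=3 C=8): length 19, outside 15–18 ✗; GC 11/19 = 57.9% ✓; longest run = 3 ✓; 3' end CTA has 1 G/C ✓ — fails.
Primer 2 (17 nt, A=5 T=1 G=4 C=7): length 17 ✓; GC 11/17 = 64.7%, outside 36.1–60.7% ✗; longest run = 3 ✓; 3' end ACG has 2 G/C ✓ — fails.
Primer 3 (17 nt, A=7 T=4 G=4 C=2): length 17 ✓; GC 6/17 = 35.3%, outside 36.1–60.7% ✗; longest run = 4 ✓; 3' end CAA has 1 G/C ✓ — fails.
Primer 4 (18 nt, A=6 T=2 G=3 C=7): length 18 ✓; GC 10/18 = 55.6% ✓; longest run = 3 ✓; 3' end CAC has 2 G/C ✓ — passes.

Primer 4 only.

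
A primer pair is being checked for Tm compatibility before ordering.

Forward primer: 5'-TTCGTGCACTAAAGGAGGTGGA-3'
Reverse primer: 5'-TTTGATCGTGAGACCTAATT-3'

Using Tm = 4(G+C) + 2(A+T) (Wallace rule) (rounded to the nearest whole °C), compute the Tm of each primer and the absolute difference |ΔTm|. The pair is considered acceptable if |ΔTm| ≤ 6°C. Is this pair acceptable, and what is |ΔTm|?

Forward: A=6 T=5 G=8 C=3 → Tm = 2·11 + 4·11 = 66°C.
Reverse: A=5 T=8 G=4 C=3 → Tm = 2·13 + 4·7 = 54°C.
|ΔTm| = |66 − 54| = 12°C, > 6°C.

|ΔTm| = 12°C; the pair is not acceptable.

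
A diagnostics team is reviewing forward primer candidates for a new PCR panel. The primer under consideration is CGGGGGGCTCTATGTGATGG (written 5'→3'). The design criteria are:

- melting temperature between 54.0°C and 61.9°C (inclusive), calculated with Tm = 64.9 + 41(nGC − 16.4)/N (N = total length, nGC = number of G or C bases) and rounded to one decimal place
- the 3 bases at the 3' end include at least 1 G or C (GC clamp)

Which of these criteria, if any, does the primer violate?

Meets all criteria.

Base counts: A=2, T=5, G=10, C=3 (length 20).
Tm: Tm = 64.9 + 41·(13 − 16.4)/20 = 57.9°C ✓
GC clamp: 3' end TGG has 2 G/C ✓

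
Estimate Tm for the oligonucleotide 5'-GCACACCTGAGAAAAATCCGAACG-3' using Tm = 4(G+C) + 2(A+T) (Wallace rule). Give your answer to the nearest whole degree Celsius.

72°C

Base counts: A=10, T=2, G=5, C=7 (length 24).
Tm = 2·(10+2) + 4·(5+7) = 2·12 + 4·12 = 24 + 48 = 72°C.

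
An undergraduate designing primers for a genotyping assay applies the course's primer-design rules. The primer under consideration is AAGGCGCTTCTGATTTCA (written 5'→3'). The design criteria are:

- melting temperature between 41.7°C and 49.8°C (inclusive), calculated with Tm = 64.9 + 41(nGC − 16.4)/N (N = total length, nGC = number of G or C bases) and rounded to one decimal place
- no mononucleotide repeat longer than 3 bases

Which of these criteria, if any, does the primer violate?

Base counts: A=4, T=6, G=4, C=4 (length 18).
Tm: Tm = 64.9 + 41·(8 − 16.4)/18 = 45.8°C ✓
homopolymer run: longest run = 3 ✓

Meets all criteria.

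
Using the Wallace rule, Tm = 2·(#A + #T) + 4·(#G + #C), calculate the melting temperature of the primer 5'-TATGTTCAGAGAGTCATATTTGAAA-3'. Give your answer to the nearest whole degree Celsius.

64°C

Base counts: A=9, T=9, G=5, C=2 (length 25).
Tm = 2·(9+9) + 4·(5+2) = 2·18 + 4·7 = 36 + 28 = 64°C.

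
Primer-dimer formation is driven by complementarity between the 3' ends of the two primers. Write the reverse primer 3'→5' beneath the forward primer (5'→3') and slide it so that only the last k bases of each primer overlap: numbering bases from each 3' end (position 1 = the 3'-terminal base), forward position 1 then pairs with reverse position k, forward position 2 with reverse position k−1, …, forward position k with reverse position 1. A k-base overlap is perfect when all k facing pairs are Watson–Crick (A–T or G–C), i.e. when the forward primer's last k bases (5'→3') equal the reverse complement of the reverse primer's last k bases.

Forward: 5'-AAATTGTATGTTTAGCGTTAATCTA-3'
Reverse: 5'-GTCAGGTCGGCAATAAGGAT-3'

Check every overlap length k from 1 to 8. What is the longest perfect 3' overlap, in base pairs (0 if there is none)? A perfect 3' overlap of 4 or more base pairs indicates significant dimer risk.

Longest perfect overlap: 1 complementary base pair; below the dimer-risk threshold (threshold 4).

Last 8 bases (5'→3') — forward …TTAATCTA, reverse …ATAAGGAT.
Reverse complement of the reverse primer's last 8 bases: ATCCTTAT; its first k bases are the reverse complement of the reverse primer's last k bases, so a perfect k-base overlap needs the forward primer's last k bases to equal them.
Comparing (forward last k vs required): k=1: A vs A ✓; k=2: TA vs AT ✗; k=3: CTA vs ATC ✗; k=4: TCTA vs ATCC ✗; k=5: ATCTA vs ATCCT ✗; k=6: AATCTA vs ATCCTT ✗; k=7: TAATCTA vs ATCCTTA ✗; k=8: TTAATCTA vs ATCCTTAT ✗.
Only k = 1 is perfect, so the longest perfect 3' overlap is 1.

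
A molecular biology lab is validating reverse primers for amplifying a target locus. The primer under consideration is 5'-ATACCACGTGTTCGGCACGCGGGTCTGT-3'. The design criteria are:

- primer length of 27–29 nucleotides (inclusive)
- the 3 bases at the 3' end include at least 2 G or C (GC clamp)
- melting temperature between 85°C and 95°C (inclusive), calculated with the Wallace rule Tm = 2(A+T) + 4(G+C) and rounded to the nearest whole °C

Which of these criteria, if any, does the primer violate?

Base counts: A=4, T=7, G=9, C=8 (length 28).
length: length 28 ✓
GC clamp: 3' end TGT has 1 G/C, need ≥2 ✗
Tm: Tm = 2·11 + 4·17 = 90°C ✓

Fails: GC clamp.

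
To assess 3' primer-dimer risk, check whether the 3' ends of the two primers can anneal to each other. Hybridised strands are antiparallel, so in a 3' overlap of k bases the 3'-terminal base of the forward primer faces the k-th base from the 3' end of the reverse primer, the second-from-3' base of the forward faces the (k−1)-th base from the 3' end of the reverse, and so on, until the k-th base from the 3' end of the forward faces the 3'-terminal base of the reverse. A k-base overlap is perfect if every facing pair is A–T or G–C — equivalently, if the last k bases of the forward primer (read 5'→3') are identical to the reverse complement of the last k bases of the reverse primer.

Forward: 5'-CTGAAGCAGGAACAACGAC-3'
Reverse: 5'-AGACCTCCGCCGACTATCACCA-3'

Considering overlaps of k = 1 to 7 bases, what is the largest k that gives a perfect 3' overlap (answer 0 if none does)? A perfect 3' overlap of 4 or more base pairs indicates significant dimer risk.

Longest perfect overlap: 0 complementary base pairs; below the dimer-risk threshold (threshold 4).

Last 7 bases (5'→3') — forward …CAACGAC, reverse …ATCACCA.
Reverse complement of the reverse primer's last 7 bases: TGGTGAT; its first k bases are the reverse complement of the reverse primer's last k bases, so a perfect k-base overlap needs the forward primer's last k bases to equal them.
Comparing (forward last k vs required): k=1: C vs T ✗; k=2: AC vs TG ✗; k=3: GAC vs TGG ✗; k=4: CGAC vs TGGT ✗; k=5: ACGAC vs TGGTG ✗; k=6: AACGAC vs TGGTGA ✗; k=7: CAACGAC vs TGGTGAT ✗.
No overlap length from 1 to 7 is perfect, so the longest perfect 3' overlap is 0.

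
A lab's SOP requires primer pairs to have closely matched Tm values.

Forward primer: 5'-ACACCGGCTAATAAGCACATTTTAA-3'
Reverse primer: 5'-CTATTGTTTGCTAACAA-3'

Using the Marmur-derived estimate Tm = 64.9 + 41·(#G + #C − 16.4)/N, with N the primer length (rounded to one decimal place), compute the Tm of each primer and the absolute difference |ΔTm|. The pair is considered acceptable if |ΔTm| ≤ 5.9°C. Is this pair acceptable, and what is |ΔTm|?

|ΔTm| = 15.4°C; the pair is not acceptable.

Forward: G+C = 9, N = 25 → Tm = 64.9 + 41·(9 − 16.4)/25 = 52.8°C.
Reverse: G+C = 5, N = 17 → Tm = 64.9 + 41·(5 − 16.4)/17 = 37.4°C.
|ΔTm| = |52.8 − 37.4| = 15.4°C, > 5.9°C.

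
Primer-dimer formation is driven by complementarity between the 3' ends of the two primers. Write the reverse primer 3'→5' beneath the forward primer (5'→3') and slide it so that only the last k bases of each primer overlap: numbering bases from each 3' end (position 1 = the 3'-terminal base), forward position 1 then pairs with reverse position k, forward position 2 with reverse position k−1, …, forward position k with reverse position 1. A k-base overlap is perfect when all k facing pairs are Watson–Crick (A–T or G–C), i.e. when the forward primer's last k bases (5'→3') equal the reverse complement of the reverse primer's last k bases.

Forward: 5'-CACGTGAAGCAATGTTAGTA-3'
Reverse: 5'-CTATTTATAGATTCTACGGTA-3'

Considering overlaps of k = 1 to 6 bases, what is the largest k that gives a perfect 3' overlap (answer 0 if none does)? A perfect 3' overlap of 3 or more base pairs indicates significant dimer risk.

Last 6 bases (5'→3') — forward …TTAGTA, reverse …ACGGTA.
Reverse complement of the reverse primer's last 6 bases: TACCGT; its first k bases are the reverse complement of the reverse primer's last k bases, so a perfect k-base overlap needs the forward primer's last k bases to equal them.
Comparing (forward last k vs required): k=1: A vs T ✗; k=2: TA vs TA ✓; k=3: GTA vs TAC ✗; k=4: AGTA vs TACC ✗; k=5: TAGTA vs TACCG ✗; k=6: TTAGTA vs TACCGT ✗.
Only k = 2 is perfect, so the longest perfect 3' overlap is 2.

Longest perfect overlap: 2 complementary base pairs; below the dimer-risk threshold (threshold 3).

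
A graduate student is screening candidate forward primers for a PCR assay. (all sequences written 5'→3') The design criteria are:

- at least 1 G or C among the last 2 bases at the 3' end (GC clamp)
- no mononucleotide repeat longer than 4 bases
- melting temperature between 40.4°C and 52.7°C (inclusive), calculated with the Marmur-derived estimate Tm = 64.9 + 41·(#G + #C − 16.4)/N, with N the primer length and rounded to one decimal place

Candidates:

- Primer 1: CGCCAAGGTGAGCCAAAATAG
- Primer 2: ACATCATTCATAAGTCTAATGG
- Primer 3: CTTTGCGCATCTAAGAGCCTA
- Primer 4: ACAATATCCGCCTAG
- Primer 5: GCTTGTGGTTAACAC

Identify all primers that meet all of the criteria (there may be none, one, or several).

Primer 1 (21 nt, A=8 T=2 G=6 C=5): 3' end AG has 1 G/C ✓; longest run = 4 ✓; Tm = 64.9 + 41·(11 − 16.4)/21 = 54.4°C, outside 40.4–52.7°C ✗ — fails.
Primer 2 (22 nt, A=8 T=7 G=3 C=4): 3' end GG has 2 G/C ✓; longest run = 2 ✓; Tm = 64.9 + 41·(7 − 16.4)/22 = 47.4°C ✓ — passes.
Primer 3 (21 nt, A=5 T=6 G=4 C=6): 3' end TA has 0 G/C, need ≥1 ✗; longest run = 3 ✓; Tm = 64.9 + 41·(10 − 16.4)/21 = 52.4°C ✓ — fails.
Primer 4 (15 nt, A=5 T=3 G=2 C=5): 3' end AG has 1 G/C ✓; longest run = 2 ✓; Tm = 64.9 + 41·(7 − 16.4)/15 = 39.2°C, outside 40.4–52.7°C ✗ — fails.
Primer 5 (15 nt, A=3 T=5 G=4 C=3): 3' end AC has 1 G/C ✓; longest run = 2 ✓; Tm = 64.9 + 41·(7 − 16.4)/15 = 39.2°C, outside 40.4–52.7°C ✗ — fails.

Primer 2 only.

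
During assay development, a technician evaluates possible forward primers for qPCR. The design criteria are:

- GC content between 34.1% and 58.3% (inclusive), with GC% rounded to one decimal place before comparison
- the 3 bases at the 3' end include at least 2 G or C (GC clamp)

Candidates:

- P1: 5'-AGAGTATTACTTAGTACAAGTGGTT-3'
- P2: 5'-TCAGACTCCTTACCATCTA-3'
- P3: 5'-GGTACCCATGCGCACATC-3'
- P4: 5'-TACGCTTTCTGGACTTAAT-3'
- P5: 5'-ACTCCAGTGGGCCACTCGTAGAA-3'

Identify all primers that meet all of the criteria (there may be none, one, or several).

None of the candidates satisfy all criteria.

P1 (25 nt, A=8 T=9 G=6 C=2): GC 8/25 = 32.0%, outside 34.1–58.3% ✗; 3' end GTT has 1 G/C, need ≥2 ✗ — fails.
P2 (19 nt, A=5 T=6 G=1 C=7): GC 8/19 = 42.1% ✓; 3' end CTA has 1 G/C, need ≥2 ✗ — fails.
P3 (18 nt, A=4 T=3 G=4 C=7): GC 11/18 = 61.1%, outside 34.1–58.3% ✗; 3' end ATC has 1 G/C, need ≥2 ✗ — fails.
P4 (19 nt, A=4 T=8 G=3 C=4): GC 7/19 = 36.8% ✓; 3' end AAT has 0 G/C, need ≥2 ✗ — fails.
P5 (23 nt, A=6 T=4 G=6 C=7): GC 13/23 = 56.5% ✓; 3' end GAA has 1 G/C, need ≥2 ✗ — fails.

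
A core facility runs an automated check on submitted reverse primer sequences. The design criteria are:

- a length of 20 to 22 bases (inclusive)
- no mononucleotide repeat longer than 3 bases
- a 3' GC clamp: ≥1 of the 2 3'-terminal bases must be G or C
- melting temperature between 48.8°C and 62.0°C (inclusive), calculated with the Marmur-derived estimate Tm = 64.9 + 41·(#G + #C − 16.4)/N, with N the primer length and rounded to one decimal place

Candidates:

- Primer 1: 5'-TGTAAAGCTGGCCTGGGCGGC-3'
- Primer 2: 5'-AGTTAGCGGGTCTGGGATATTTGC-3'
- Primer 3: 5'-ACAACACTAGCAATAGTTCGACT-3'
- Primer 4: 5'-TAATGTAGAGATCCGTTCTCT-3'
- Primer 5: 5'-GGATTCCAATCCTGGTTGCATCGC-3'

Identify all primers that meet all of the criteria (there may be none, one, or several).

Primer 1 only.

Primer 1 (21 nt, A=3 T=4 G=9 C=5): length 21 ✓; longest run = 3 ✓; 3' end GC has 2 G/C ✓; Tm = 64.9 + 41·(14 − 16.4)/21 = 60.2°C ✓ — passes.
Primer 2 (24 nt, A=4 T=8 G=9 C=3): length 24, outside 20–22 ✗; longest run = 3 ✓; 3' end GC has 2 G/C ✓; Tm = 64.9 + 41·(12 − 16.4)/24 = 57.4°C ✓ — fails.
Primer 3 (23 nt, A=9 T=5 G=3 C=6): length 23, outside 20–22 ✗; longest run = 2 ✓; 3' end CT has 1 G/C ✓; Tm = 64.9 + 41·(9 − 16.4)/23 = 51.7°C ✓ — fails.
Primer 4 (21 nt, A=5 T=8 G=4 C=4): length 21 ✓; longest run = 2 ✓; 3' end CT has 1 G/C ✓; Tm = 64.9 + 41·(8 − 16.4)/21 = 48.5°C, outside 48.8–62.0°C ✗ — fails.
Primer 5 (24 nt, A=4 T=7 G=6 C=7): length 24, outside 20–22 ✗; longest run = 2 ✓; 3' end GC has 2 G/C ✓; Tm = 64.9 + 41·(13 − 16.4)/24 = 59.1°C ✓ — fails.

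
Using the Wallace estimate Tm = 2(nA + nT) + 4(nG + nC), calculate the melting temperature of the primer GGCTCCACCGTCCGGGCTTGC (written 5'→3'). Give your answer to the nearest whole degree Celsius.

74°C

Base counts: A=1, T=4, G=7, C=9 (length 21).
Tm = 2·(1+4) + 4·(7+9) = 2·5 + 4·16 = 10 + 64 = 74°C.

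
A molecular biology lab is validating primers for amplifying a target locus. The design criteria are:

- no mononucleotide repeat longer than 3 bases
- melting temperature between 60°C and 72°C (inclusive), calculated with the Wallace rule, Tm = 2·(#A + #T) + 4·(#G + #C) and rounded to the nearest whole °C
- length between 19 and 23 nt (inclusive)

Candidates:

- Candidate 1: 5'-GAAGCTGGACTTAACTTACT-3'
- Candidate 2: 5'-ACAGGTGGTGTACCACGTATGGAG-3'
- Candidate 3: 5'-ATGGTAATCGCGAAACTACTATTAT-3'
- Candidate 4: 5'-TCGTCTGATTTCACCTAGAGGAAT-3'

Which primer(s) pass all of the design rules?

None of the candidates satisfy all criteria.

Candidate 1 (20 nt, A=6 T=6 G=4 C=4): longest run = 2 ✓; Tm = 2·12 + 4·8 = 56°C, outside 60–72°C ✗; length 20 ✓ — fails.
Candidate 2 (24 nt, A=6 T=5 G=9 C=4): longest run = 2 ✓; Tm = 2·11 + 4·13 = 74°C, outside 60–72°C ✗; length 24, outside 19–23 ✗ — fails.
Candidate 3 (25 nt, A=9 T=8 G=4 C=4): longest run = 3 ✓; Tm = 2·17 + 4·8 = 66°C ✓; length 25, outside 19–23 ✗ — fails.
Candidate 4 (24 nt, A=6 T=8 G=5 C=5): longest run = 3 ✓; Tm = 2·14 + 4·10 = 68°C ✓; length 24, outside 19–23 ✗ — fails.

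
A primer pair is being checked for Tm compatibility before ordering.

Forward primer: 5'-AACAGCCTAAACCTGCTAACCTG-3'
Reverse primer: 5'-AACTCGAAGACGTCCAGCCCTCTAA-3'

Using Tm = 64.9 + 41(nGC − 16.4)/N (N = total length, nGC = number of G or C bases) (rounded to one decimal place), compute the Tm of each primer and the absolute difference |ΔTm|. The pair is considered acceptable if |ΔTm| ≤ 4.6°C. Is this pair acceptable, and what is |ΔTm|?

Forward: G+C = 11, N = 23 → Tm = 64.9 + 41·(11 − 16.4)/23 = 55.3°C.
Reverse: G+C = 13, N = 25 → Tm = 64.9 + 41·(13 − 16.4)/25 = 59.3°C.
|ΔTm| = |55.3 − 59.3| = 4.0°C, ≤ 4.6°C.

|ΔTm| = 4.0°C; the pair is acceptable.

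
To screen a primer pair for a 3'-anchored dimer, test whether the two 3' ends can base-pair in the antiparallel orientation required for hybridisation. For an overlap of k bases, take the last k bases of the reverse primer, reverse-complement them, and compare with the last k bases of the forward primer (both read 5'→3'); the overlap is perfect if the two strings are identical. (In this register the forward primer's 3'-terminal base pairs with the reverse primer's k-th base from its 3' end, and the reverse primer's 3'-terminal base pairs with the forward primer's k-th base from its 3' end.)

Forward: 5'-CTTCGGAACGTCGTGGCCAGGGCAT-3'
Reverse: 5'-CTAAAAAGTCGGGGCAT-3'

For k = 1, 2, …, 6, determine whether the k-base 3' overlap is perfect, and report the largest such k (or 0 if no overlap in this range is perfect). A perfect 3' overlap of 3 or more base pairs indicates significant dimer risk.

Last 6 bases (5'→3') — forward …GGGCAT, reverse …GGGCAT.
Reverse complement of the reverse primer's last 6 bases: ATGCCC; its first k bases are the reverse complement of the reverse primer's last k bases, so a perfect k-base overlap needs the forward primer's last k bases to equal them.
Comparing (forward last k vs required): k=1: T vs A ✗; k=2: AT vs AT ✓; k=3: CAT vs ATG ✗; k=4: GCAT vs ATGC ✗; k=5: GGCAT vs ATGCC ✗; k=6: GGGCAT vs ATGCCC ✗.
Only k = 2 is perfect, so the longest perfect 3' overlap is 2.

Longest perfect overlap: 2 complementary base pairs; below the dimer-risk threshold (threshold 3).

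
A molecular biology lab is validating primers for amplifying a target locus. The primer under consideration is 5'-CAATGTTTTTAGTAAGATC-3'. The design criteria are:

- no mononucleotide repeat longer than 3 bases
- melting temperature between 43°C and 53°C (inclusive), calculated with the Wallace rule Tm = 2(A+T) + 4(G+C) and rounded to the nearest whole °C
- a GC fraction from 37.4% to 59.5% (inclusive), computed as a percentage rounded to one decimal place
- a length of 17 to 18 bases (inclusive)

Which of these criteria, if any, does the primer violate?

Base counts: A=6, T=8, G=3, C=2 (length 19).
homopolymer run: longest run = 5, exceeds 3 ✗
Tm: Tm = 2·14 + 4·5 = 48°C ✓
GC content: GC 5/19 = 26.3%, outside 37.4–59.5% ✗
length: length 19, outside 17–18 ✗

Fails: homopolymer run, GC content, length.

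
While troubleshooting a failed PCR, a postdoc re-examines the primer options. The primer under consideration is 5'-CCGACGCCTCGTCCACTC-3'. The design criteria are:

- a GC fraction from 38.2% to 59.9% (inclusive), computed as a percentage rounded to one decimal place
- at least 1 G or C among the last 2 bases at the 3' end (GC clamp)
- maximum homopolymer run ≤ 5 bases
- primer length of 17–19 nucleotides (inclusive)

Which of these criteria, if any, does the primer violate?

Fails: GC content.

Base counts: A=2, T=3, G=3, C=10 (length 18).
GC content: GC 13/18 = 72.2%, outside 38.2–59.9% ✗
GC clamp: 3' end TC has 1 G/C ✓
homopolymer run: longest run = 2 ✓
length: length 18 ✓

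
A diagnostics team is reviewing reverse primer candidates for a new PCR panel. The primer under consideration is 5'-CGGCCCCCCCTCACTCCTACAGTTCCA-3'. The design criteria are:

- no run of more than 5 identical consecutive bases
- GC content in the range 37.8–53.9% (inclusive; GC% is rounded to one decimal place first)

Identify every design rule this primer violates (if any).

Base counts: A=4, T=5, G=3, C=15 (length 27).
homopolymer run: longest run = 7, exceeds 5 ✗
GC content: GC 18/27 = 66.7%, outside 37.8–53.9% ✗

Fails: homopolymer run, GC content.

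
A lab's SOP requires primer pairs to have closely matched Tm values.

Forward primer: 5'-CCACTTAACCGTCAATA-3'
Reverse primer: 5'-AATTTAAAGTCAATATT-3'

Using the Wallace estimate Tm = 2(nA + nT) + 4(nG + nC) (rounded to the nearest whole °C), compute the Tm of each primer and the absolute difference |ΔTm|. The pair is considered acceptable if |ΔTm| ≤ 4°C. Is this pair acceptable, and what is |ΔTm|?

Forward: A=6 T=4 G=1 C=6 → Tm = 2·10 + 4·7 = 48°C.
Reverse: A=8 T=7 G=1 C=1 → Tm = 2·15 + 4·2 = 38°C.
|ΔTm| = |48 − 38| = 10°C, > 4°C.

|ΔTm| = 10°C; the pair is not acceptable.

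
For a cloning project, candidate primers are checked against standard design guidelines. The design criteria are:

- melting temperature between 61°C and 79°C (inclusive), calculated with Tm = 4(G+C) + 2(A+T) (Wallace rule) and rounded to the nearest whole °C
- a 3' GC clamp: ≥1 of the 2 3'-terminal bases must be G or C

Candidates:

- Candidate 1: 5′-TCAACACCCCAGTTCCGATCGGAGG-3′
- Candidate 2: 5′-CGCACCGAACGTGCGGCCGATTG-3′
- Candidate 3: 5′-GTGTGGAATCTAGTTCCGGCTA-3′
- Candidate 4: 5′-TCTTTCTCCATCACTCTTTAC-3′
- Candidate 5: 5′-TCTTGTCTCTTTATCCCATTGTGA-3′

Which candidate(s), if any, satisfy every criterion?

Candidate 2 and Candidate 5.

Candidate 1 (25 nt, A=6 T=4 G=6 C=9): Tm = 2·10 + 4·15 = 80°C, outside 61–79°C ✗; 3' end GG has 2 G/C ✓ — fails.
Candidate 2 (23 nt, A=4 T=3 G=8 C=8): Tm = 2·7 + 4·16 = 78°C ✓; 3' end TG has 1 G/C ✓ — passes.
Candidate 3 (22 nt, A=4 T=7 G=7 C=4): Tm = 2·11 + 4·11 = 66°C ✓; 3' end TA has 0 G/C, need ≥1 ✗ — fails.
Candidate 4 (21 nt, A=3 T=10 G=0 C=8): Tm = 2·13 + 4·8 = 58°C, outside 61–79°C ✗; 3' end AC has 1 G/C ✓ — fails.
Candidate 5 (24 nt, A=3 T=12 G=3 C=6): Tm = 2·15 + 4·9 = 66°C ✓; 3' end GA has 1 G/C ✓ — passes.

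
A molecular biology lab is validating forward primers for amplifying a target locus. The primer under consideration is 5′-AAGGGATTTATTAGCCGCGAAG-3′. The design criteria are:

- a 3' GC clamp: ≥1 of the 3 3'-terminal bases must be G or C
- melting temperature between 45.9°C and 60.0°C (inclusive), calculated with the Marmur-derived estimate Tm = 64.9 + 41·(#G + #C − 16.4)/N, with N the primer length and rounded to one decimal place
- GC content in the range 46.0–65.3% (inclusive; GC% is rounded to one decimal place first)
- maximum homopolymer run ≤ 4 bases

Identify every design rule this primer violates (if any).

Fails: GC content.

Base counts: A=7, T=5, G=7, C=3 (length 22).
GC clamp: 3' end AAG has 1 G/C ✓
Tm: Tm = 64.9 + 41·(10 − 16.4)/22 = 53.0°C ✓
GC content: GC 10/22 = 45.5%, outside 46.0–65.3% ✗
homopolymer run: longest run = 3 ✓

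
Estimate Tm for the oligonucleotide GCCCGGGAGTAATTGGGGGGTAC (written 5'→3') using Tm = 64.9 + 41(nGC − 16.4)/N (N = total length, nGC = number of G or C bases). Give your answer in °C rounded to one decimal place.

62.4°C

Base counts: A=4, T=4, G=11, C=4; G+C = 15, N = 23.
Tm = 64.9 + 41·(15 − 16.4)/23 = 64.9 + -57.40/23 = 62.4°C.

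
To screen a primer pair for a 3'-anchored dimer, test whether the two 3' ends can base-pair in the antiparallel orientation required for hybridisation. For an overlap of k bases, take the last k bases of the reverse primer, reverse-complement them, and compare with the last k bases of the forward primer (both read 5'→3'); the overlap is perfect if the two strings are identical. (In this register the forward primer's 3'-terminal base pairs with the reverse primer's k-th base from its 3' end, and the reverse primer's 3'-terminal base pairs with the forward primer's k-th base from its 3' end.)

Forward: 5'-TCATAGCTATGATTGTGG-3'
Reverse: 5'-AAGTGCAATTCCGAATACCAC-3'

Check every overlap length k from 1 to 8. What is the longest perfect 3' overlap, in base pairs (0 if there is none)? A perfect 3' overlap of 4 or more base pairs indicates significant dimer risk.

Longest perfect overlap: 4 complementary base pairs; significant dimer risk (threshold 4).

Last 8 bases (5'→3') — forward …GATTGTGG, reverse …AATACCAC.
Reverse complement of the reverse primer's last 8 bases: GTGGTATT; its first k bases are the reverse complement of the reverse primer's last k bases, so a perfect k-base overlap needs the forward primer's last k bases to equal them.
Comparing (forward last k vs required): k=1: G vs G ✓; k=2: GG vs GT ✗; k=3: TGG vs GTG ✗; k=4: GTGG vs GTGG ✓; k=5: TGTGG vs GTGGT ✗; k=6: TTGTGG vs GTGGTA ✗; k=7: ATTGTGG vs GTGGTAT ✗; k=8: GATTGTGG vs GTGGTATT ✗.
Perfect overlaps at k = 1, 4; the largest is 4.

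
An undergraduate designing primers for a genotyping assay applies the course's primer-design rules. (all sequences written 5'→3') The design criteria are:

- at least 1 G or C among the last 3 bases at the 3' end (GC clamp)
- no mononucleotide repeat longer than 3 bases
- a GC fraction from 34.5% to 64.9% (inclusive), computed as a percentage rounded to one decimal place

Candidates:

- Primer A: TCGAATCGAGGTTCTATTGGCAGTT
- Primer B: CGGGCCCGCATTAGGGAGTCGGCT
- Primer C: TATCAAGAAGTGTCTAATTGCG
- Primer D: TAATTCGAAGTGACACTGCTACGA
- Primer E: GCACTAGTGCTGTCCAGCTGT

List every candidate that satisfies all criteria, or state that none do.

Primer A (25 nt, A=5 T=9 G=7 C=4): 3' end GTT has 1 G/C ✓; longest run = 2 ✓; GC 11/25 = 44.0% ✓ — passes.
Primer B (24 nt, A=3 T=4 G=10 C=7): 3' end GCT has 2 G/C ✓; longest run = 3 ✓; GC 17/24 = 70.8%, outside 34.5–64.9% ✗ — fails.
Primer C (22 nt, A=7 T=7 G=5 C=3): 3' end GCG has 3 G/C ✓; longest run = 2 ✓; GC 8/22 = 36.4% ✓ — passes.
Primer D (24 nt, A=8 T=6 G=5 C=5): 3' end CGA has 2 G/C ✓; longest run = 2 ✓; GC 10/24 = 41.7% ✓ — passes.
Primer E (21 nt, A=3 T=6 G=6 C=6): 3' end TGT has 1 G/C ✓; longest run = 2 ✓; GC 12/21 = 57.1% ✓ — passes.

Primer A, Primer C, Primer D and Primer E.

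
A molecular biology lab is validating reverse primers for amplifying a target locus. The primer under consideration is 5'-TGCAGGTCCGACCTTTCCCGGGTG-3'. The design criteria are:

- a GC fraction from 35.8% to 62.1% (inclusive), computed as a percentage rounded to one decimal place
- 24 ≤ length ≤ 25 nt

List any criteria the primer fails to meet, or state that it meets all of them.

Fails: GC content.

Base counts: A=2, T=6, G=8, C=8 (length 24).
GC content: GC 16/24 = 66.7%, outside 35.8–62.1% ✗
length: length 24 ✓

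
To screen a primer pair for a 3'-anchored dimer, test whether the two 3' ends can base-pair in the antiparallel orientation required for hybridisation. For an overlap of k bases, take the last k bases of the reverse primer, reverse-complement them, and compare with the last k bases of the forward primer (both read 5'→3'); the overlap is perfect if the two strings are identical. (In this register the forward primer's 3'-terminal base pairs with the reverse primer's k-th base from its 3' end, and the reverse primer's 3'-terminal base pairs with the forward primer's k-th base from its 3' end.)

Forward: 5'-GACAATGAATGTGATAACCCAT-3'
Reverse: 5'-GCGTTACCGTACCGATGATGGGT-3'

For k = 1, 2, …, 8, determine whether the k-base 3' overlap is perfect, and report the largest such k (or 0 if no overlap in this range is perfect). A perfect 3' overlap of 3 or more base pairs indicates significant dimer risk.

Longest perfect overlap: 6 complementary base pairs; significant dimer risk (threshold 3).

Last 8 bases (5'→3') — forward …TAACCCAT, reverse …TGATGGGT.
Reverse complement of the reverse primer's last 8 bases: ACCCATCA; its first k bases are the reverse complement of the reverse primer's last k bases, so a perfect k-base overlap needs the forward primer's last k bases to equal them.
Comparing (forward last k vs required): k=1: T vs A ✗; k=2: AT vs AC ✗; k=3: CAT vs ACC ✗; k=4: CCAT vs ACCC ✗; k=5: CCCAT vs ACCCA ✗; k=6: ACCCAT vs ACCCAT ✓; k=7: AACCCAT vs ACCCATC ✗; k=8: TAACCCAT vs ACCCATCA ✗.
Only k = 6 is perfect, so the longest perfect 3' overlap is 6.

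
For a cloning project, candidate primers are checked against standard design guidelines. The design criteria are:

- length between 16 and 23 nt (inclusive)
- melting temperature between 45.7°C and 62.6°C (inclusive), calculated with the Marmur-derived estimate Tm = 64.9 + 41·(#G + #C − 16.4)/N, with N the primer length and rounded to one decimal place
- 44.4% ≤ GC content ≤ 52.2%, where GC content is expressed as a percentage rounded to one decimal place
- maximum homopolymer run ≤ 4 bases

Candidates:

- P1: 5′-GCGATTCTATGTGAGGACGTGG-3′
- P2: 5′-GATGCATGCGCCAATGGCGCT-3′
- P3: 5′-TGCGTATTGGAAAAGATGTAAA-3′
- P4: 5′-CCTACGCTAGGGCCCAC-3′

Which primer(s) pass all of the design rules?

None of the candidates satisfy all criteria.

P1 (22 nt, A=4 T=6 G=9 C=3): length 22 ✓; Tm = 64.9 + 41·(12 − 16.4)/22 = 56.7°C ✓; GC 12/22 = 54.5%, outside 44.4–52.2% ✗; longest run = 2 ✓ — fails.
P2 (21 nt, A=4 T=4 G=7 C=6): length 21 ✓; Tm = 64.9 + 41·(13 − 16.4)/21 = 58.3°C ✓; GC 13/21 = 61.9%, outside 44.4–52.2% ✗; longest run = 2 ✓ — fails.
P3 (22 nt, A=9 T=6 G=6 C=1): length 22 ✓; Tm = 64.9 + 41·(7 − 16.4)/22 = 47.4°C ✓; GC 7/22 = 31.8%, outside 44.4–52.2% ✗; longest run = 4 ✓ — fails.
P4 (17 nt, A=3 T=2 G=4 C=8): length 17 ✓; Tm = 64.9 + 41·(12 − 16.4)/17 = 54.3°C ✓; GC 12/17 = 70.6%, outside 44.4–52.2% ✗; longest run = 3 ✓ — fails.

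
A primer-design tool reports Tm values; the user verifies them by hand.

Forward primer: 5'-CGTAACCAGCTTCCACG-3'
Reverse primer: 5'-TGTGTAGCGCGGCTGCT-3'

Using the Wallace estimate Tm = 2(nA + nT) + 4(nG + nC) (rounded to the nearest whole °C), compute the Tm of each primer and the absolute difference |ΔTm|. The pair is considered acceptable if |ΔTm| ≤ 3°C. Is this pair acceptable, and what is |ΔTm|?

|ΔTm| = 2°C; the pair is acceptable.

Forward: A=4 T=3 G=3 C=7 → Tm = 2·7 + 4·10 = 54°C.
Reverse: A=1 T=5 G=7 C=4 → Tm = 2·6 + 4·11 = 56°C.
|ΔTm| = |54 − 56| = 2°C, ≤ 3°C.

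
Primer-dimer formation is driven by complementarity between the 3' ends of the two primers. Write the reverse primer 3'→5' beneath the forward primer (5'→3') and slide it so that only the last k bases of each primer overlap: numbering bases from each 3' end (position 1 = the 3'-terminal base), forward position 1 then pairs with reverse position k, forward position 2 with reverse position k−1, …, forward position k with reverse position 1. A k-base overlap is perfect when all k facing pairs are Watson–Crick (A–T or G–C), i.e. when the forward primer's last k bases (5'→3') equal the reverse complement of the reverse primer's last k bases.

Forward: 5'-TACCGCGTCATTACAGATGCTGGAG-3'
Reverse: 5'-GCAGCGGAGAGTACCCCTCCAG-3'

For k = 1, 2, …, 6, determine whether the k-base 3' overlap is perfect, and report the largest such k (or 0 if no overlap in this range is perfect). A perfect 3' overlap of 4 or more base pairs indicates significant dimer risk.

Last 6 bases (5'→3') — forward …CTGGAG, reverse …CTCCAG.
Reverse complement of the reverse primer's last 6 bases: CTGGAG; its first k bases are the reverse complement of the reverse primer's last k bases, so a perfect k-base overlap needs the forward primer's last k bases to equal them.
Comparing (forward last k vs required): k=1: G vs C ✗; k=2: AG vs CT ✗; k=3: GAG vs CTG ✗; k=4: GGAG vs CTGG ✗; k=5: TGGAG vs CTGGA ✗; k=6: CTGGAG vs CTGGAG ✓.
Only k = 6 is perfect, so the longest perfect 3' overlap is 6.

Longest perfect overlap: 6 complementary base pairs; significant dimer risk (threshold 4).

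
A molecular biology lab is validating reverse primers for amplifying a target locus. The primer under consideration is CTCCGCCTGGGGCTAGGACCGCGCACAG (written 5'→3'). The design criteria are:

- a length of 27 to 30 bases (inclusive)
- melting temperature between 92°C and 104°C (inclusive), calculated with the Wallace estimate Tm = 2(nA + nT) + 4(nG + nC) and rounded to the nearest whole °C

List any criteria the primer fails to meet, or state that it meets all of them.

Meets all criteria.

Base counts: A=4, T=3, G=10, C=11 (length 28).
length: length 28 ✓
Tm: Tm = 2·7 + 4·21 = 98°C ✓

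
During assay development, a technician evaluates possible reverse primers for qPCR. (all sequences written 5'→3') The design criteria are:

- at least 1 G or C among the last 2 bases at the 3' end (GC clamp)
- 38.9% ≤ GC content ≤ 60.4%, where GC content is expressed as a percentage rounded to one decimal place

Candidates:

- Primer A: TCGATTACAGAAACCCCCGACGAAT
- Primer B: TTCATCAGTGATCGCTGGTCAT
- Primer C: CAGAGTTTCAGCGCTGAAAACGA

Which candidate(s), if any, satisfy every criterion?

Primer C only.

Primer A (25 nt, A=9 T=4 G=4 C=8): 3' end AT has 0 G/C, need ≥1 ✗; GC 12/25 = 48.0% ✓ — fails.
Primer B (22 nt, A=4 T=8 G=5 C=5): 3' end AT has 0 G/C, need ≥1 ✗; GC 10/22 = 45.5% ✓ — fails.
Primer C (23 nt, A=8 T=4 G=6 C=5): 3' end GA has 1 G/C ✓; GC 11/23 = 47.8% ✓ — passes.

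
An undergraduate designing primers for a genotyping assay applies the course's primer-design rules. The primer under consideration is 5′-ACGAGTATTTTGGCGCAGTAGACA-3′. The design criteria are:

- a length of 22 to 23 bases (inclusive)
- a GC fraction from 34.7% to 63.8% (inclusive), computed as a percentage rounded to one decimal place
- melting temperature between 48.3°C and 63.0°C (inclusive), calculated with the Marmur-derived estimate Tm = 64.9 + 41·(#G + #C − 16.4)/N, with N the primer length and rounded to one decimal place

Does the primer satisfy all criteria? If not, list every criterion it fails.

Base counts: A=7, T=6, G=7, C=4 (length 24).
length: length 24, outside 22–23 ✗
GC content: GC 11/24 = 45.8% ✓
Tm: Tm = 64.9 + 41·(11 − 16.4)/24 = 55.7°C ✓

Fails: length.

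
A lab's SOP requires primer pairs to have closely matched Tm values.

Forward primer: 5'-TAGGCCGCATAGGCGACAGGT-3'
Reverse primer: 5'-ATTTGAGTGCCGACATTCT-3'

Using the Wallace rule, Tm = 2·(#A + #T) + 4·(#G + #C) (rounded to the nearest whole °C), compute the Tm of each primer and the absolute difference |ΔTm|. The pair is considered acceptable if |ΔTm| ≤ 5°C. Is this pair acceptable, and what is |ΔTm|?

Forward: A=5 T=3 G=8 C=5 → Tm = 2·8 + 4·13 = 68°C.
Reverse: A=4 T=7 G=4 C=4 → Tm = 2·11 + 4·8 = 54°C.
|ΔTm| = |68 − 54| = 14°C, > 5°C.

|ΔTm| = 14°C; the pair is not acceptable.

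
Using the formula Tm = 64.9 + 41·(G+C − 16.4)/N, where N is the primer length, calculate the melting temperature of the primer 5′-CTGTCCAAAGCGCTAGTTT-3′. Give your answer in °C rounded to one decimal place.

48.9°C

Base counts: A=4, T=6, G=4, C=5; G+C = 9, N = 19.
Tm = 64.9 + 41·(9 − 16.4)/19 = 64.9 + -303.40/19 = 48.9°C.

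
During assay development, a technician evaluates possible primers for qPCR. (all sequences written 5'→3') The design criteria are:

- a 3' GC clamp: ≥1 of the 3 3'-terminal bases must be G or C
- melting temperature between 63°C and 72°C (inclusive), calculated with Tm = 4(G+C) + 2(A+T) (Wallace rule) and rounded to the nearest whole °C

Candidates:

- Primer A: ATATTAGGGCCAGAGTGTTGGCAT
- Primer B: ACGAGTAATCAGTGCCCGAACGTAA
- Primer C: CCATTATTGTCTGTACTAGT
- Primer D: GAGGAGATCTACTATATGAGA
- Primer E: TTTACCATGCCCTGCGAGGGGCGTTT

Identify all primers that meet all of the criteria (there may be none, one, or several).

Primer A only.

Primer A (24 nt, A=6 T=7 G=8 C=3): 3' end CAT has 1 G/C ✓; Tm = 2·13 + 4·11 = 70°C ✓ — passes.
Primer B (25 nt, A=9 T=4 G=6 C=6): 3' end TAA has 0 G/C, need ≥1 ✗; Tm = 2·13 + 4·12 = 74°C, outside 63–72°C ✗ — fails.
Primer C (20 nt, A=4 T=9 G=3 C=4): 3' end AGT has 1 G/C ✓; Tm = 2·13 + 4·7 = 54°C, outside 63–72°C ✗ — fails.
Primer D (21 nt, A=8 T=5 G=6 C=2): 3' end AGA has 1 G/C ✓; Tm = 2·13 + 4·8 = 58°C, outside 63–72°C ✗ — fails.
Primer E (26 nt, A=3 T=8 G=8 C=7): 3' end TTT has 0 G/C, need ≥1 ✗; Tm = 2·11 + 4·15 = 82°C, outside 63–72°C ✗ — fails.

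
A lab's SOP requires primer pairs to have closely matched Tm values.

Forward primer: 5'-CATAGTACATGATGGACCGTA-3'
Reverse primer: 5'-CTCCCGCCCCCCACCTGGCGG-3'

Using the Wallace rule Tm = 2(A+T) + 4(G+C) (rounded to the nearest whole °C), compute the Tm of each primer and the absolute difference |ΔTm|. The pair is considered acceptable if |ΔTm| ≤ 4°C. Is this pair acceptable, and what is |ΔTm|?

Forward: A=7 T=5 G=5 C=4 → Tm = 2·12 + 4·9 = 60°C.
Reverse: A=1 T=2 G=5 C=13 → Tm = 2·3 + 4·18 = 78°C.
|ΔTm| = |60 − 78| = 18°C, > 4°C.

|ΔTm| = 18°C; the pair is not acceptable.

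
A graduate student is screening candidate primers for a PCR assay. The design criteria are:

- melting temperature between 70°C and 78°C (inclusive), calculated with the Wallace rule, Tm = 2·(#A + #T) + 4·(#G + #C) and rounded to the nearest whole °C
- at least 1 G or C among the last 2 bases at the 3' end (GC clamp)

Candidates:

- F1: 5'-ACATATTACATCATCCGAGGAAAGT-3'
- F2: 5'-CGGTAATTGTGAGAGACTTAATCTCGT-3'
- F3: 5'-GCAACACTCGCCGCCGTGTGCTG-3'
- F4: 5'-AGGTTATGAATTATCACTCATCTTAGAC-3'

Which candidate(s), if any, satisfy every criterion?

F1 (25 nt, A=10 T=6 G=4 C=5): Tm = 2·16 + 4·9 = 68°C, outside 70–78°C ✗; 3' end GT has 1 G/C ✓ — fails.
F2 (27 nt, A=7 T=9 G=7 C=4): Tm = 2·16 + 4·11 = 76°C ✓; 3' end GT has 1 G/C ✓ — passes.
F3 (23 nt, A=3 T=4 G=7 C=9): Tm = 2·7 + 4·16 = 78°C ✓; 3' end TG has 1 G/C ✓ — passes.
F4 (28 nt, A=9 T=10 G=4 C=5): Tm = 2·19 + 4·9 = 74°C ✓; 3' end AC has 1 G/C ✓ — passes.

F2, F3 and F4.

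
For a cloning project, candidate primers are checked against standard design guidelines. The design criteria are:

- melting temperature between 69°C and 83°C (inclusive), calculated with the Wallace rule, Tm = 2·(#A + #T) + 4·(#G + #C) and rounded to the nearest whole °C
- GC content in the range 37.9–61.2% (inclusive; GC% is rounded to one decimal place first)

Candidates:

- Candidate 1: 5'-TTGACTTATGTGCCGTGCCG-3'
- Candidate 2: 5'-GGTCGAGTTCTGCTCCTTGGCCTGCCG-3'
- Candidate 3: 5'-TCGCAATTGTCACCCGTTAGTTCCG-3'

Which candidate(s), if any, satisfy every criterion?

Candidate 1 (20 nt, A=2 T=7 G=6 C=5): Tm = 2·9 + 4·11 = 62°C, outside 69–83°C ✗; GC 11/20 = 55.0% ✓ — fails.
Candidate 2 (27 nt, A=1 T=8 G=9 C=9): Tm = 2·9 + 4·18 = 90°C, outside 69–83°C ✗; GC 18/27 = 66.7%, outside 37.9–61.2% ✗ — fails.
Candidate 3 (25 nt, A=4 T=8 G=5 C=8): Tm = 2·12 + 4·13 = 76°C ✓; GC 13/25 = 52.0% ✓ — passes.

Candidate 3 only.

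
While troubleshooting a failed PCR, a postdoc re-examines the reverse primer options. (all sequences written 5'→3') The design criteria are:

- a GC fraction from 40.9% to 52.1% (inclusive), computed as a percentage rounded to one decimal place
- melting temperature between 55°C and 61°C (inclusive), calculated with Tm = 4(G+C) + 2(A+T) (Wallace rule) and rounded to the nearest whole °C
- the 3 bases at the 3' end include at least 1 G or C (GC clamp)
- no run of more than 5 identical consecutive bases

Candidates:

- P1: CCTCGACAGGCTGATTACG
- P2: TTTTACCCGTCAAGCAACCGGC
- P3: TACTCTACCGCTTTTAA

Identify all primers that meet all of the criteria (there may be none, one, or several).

None of the candidates satisfy all criteria.

P1 (19 nt, A=4 T=4 G=5 C=6): GC 11/19 = 57.9%, outside 40.9–52.1% ✗; Tm = 2·8 + 4·11 = 60°C ✓; 3' end ACG has 2 G/C ✓; longest run = 2 ✓ — fails.
P2 (22 nt, A=5 T=5 G=4 C=8): GC 12/22 = 54.5%, outside 40.9–52.1% ✗; Tm = 2·10 + 4·12 = 68°C, outside 55–61°C ✗; 3' end GGC has 3 G/C ✓; longest run = 4 ✓ — fails.
P3 (17 nt, A=4 T=7 G=1 C=5): GC 6/17 = 35.3%, outside 40.9–52.1% ✗; Tm = 2·11 + 4·6 = 46°C, outside 55–61°C ✗; 3' end TAA has 0 G/C, need ≥1 ✗; longest run = 4 ✓ — fails.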